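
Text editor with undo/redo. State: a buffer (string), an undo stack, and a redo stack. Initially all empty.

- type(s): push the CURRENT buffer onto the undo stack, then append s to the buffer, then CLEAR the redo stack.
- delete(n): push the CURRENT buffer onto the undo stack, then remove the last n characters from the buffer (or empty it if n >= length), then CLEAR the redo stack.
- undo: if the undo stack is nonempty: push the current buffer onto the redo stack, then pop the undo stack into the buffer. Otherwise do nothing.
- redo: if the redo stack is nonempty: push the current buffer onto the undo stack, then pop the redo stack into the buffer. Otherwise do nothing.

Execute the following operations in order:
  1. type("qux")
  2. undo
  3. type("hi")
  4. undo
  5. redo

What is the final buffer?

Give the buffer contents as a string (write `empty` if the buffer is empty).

After op 1 (type): buf='qux' undo_depth=1 redo_depth=0
After op 2 (undo): buf='(empty)' undo_depth=0 redo_depth=1
After op 3 (type): buf='hi' undo_depth=1 redo_depth=0
After op 4 (undo): buf='(empty)' undo_depth=0 redo_depth=1
After op 5 (redo): buf='hi' undo_depth=1 redo_depth=0

Answer: hi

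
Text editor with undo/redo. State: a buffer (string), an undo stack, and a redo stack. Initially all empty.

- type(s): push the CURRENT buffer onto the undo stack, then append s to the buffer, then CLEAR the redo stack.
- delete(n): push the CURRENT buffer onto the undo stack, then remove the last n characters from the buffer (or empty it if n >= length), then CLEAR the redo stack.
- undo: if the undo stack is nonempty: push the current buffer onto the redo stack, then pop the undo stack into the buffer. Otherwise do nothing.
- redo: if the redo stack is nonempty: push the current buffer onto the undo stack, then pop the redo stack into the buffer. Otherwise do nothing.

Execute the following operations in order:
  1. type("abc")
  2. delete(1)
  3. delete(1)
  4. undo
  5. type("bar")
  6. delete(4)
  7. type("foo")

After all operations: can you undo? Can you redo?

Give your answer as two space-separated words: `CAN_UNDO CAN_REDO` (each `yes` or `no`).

Answer: yes no

Derivation:
After op 1 (type): buf='abc' undo_depth=1 redo_depth=0
After op 2 (delete): buf='ab' undo_depth=2 redo_depth=0
After op 3 (delete): buf='a' undo_depth=3 redo_depth=0
After op 4 (undo): buf='ab' undo_depth=2 redo_depth=1
After op 5 (type): buf='abbar' undo_depth=3 redo_depth=0
After op 6 (delete): buf='a' undo_depth=4 redo_depth=0
After op 7 (type): buf='afoo' undo_depth=5 redo_depth=0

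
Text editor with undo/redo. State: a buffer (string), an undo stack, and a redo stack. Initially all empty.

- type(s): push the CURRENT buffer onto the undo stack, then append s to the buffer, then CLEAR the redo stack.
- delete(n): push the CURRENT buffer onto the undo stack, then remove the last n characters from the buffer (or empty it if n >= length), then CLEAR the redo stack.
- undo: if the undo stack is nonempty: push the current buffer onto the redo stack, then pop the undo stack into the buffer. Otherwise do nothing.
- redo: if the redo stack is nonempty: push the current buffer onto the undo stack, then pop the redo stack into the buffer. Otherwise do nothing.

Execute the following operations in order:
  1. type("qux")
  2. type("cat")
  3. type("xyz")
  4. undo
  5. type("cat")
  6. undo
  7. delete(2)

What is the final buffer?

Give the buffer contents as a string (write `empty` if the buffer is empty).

Answer: quxc

Derivation:
After op 1 (type): buf='qux' undo_depth=1 redo_depth=0
After op 2 (type): buf='quxcat' undo_depth=2 redo_depth=0
After op 3 (type): buf='quxcatxyz' undo_depth=3 redo_depth=0
After op 4 (undo): buf='quxcat' undo_depth=2 redo_depth=1
After op 5 (type): buf='quxcatcat' undo_depth=3 redo_depth=0
After op 6 (undo): buf='quxcat' undo_depth=2 redo_depth=1
After op 7 (delete): buf='quxc' undo_depth=3 redo_depth=0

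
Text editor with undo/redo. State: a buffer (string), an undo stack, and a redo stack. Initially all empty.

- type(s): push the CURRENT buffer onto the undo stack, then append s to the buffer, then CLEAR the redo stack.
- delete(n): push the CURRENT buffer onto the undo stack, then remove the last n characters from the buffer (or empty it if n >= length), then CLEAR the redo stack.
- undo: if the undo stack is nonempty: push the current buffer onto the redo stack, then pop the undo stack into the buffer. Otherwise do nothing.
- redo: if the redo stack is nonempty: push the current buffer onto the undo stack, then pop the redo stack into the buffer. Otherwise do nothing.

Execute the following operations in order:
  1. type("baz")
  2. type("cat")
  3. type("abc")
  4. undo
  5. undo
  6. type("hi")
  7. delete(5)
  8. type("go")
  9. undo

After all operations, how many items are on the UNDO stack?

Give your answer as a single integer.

After op 1 (type): buf='baz' undo_depth=1 redo_depth=0
After op 2 (type): buf='bazcat' undo_depth=2 redo_depth=0
After op 3 (type): buf='bazcatabc' undo_depth=3 redo_depth=0
After op 4 (undo): buf='bazcat' undo_depth=2 redo_depth=1
After op 5 (undo): buf='baz' undo_depth=1 redo_depth=2
After op 6 (type): buf='bazhi' undo_depth=2 redo_depth=0
After op 7 (delete): buf='(empty)' undo_depth=3 redo_depth=0
After op 8 (type): buf='go' undo_depth=4 redo_depth=0
After op 9 (undo): buf='(empty)' undo_depth=3 redo_depth=1

Answer: 3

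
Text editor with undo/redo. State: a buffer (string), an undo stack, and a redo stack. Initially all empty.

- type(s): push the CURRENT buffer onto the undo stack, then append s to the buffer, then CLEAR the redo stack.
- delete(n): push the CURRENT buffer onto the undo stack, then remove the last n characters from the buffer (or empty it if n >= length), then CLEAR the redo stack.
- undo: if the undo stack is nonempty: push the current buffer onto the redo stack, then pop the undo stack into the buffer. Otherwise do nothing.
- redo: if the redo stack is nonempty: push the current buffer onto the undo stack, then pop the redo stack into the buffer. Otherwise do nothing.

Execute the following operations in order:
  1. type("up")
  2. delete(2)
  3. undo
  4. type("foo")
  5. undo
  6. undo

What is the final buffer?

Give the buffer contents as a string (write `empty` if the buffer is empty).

After op 1 (type): buf='up' undo_depth=1 redo_depth=0
After op 2 (delete): buf='(empty)' undo_depth=2 redo_depth=0
After op 3 (undo): buf='up' undo_depth=1 redo_depth=1
After op 4 (type): buf='upfoo' undo_depth=2 redo_depth=0
After op 5 (undo): buf='up' undo_depth=1 redo_depth=1
After op 6 (undo): buf='(empty)' undo_depth=0 redo_depth=2

Answer: empty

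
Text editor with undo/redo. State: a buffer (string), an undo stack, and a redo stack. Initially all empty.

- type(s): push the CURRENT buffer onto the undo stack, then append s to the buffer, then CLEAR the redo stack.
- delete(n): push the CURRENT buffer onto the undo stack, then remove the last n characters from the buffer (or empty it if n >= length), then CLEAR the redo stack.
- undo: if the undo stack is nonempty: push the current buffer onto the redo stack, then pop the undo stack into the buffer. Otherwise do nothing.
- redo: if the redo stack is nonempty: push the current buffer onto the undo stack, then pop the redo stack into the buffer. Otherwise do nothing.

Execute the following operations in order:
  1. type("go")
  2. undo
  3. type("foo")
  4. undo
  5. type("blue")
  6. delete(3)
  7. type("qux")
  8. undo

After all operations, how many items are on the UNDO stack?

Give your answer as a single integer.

Answer: 2

Derivation:
After op 1 (type): buf='go' undo_depth=1 redo_depth=0
After op 2 (undo): buf='(empty)' undo_depth=0 redo_depth=1
After op 3 (type): buf='foo' undo_depth=1 redo_depth=0
After op 4 (undo): buf='(empty)' undo_depth=0 redo_depth=1
After op 5 (type): buf='blue' undo_depth=1 redo_depth=0
After op 6 (delete): buf='b' undo_depth=2 redo_depth=0
After op 7 (type): buf='bqux' undo_depth=3 redo_depth=0
After op 8 (undo): buf='b' undo_depth=2 redo_depth=1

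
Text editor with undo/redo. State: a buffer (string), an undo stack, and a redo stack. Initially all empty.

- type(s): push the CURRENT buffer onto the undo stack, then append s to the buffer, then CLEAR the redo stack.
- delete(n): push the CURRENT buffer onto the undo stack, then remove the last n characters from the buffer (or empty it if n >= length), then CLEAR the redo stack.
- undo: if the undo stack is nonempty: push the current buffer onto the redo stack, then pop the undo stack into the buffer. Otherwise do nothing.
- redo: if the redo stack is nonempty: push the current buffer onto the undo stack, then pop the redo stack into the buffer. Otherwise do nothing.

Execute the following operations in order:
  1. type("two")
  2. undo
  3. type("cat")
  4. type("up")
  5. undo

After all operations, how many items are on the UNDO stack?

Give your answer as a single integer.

After op 1 (type): buf='two' undo_depth=1 redo_depth=0
After op 2 (undo): buf='(empty)' undo_depth=0 redo_depth=1
After op 3 (type): buf='cat' undo_depth=1 redo_depth=0
After op 4 (type): buf='catup' undo_depth=2 redo_depth=0
After op 5 (undo): buf='cat' undo_depth=1 redo_depth=1

Answer: 1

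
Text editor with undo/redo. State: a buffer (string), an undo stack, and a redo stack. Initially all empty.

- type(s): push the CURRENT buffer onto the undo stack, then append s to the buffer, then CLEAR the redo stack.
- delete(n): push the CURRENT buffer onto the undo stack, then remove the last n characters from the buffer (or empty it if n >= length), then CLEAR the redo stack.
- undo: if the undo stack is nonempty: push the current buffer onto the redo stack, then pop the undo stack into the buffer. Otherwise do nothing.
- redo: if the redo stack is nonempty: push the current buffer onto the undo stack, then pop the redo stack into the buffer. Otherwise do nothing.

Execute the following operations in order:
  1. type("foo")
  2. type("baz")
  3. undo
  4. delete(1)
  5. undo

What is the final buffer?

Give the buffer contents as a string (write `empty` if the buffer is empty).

Answer: foo

Derivation:
After op 1 (type): buf='foo' undo_depth=1 redo_depth=0
After op 2 (type): buf='foobaz' undo_depth=2 redo_depth=0
After op 3 (undo): buf='foo' undo_depth=1 redo_depth=1
After op 4 (delete): buf='fo' undo_depth=2 redo_depth=0
After op 5 (undo): buf='foo' undo_depth=1 redo_depth=1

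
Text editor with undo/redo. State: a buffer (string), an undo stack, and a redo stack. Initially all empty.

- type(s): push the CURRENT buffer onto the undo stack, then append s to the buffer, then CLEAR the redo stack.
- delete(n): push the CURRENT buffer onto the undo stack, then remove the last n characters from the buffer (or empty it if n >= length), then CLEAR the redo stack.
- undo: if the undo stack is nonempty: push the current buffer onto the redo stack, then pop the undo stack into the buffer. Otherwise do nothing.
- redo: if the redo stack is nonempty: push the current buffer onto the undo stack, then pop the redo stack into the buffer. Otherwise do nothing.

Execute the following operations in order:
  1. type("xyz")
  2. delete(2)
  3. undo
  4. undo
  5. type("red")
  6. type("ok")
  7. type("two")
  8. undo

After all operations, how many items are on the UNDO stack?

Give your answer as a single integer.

Answer: 2

Derivation:
After op 1 (type): buf='xyz' undo_depth=1 redo_depth=0
After op 2 (delete): buf='x' undo_depth=2 redo_depth=0
After op 3 (undo): buf='xyz' undo_depth=1 redo_depth=1
After op 4 (undo): buf='(empty)' undo_depth=0 redo_depth=2
After op 5 (type): buf='red' undo_depth=1 redo_depth=0
After op 6 (type): buf='redok' undo_depth=2 redo_depth=0
After op 7 (type): buf='redoktwo' undo_depth=3 redo_depth=0
After op 8 (undo): buf='redok' undo_depth=2 redo_depth=1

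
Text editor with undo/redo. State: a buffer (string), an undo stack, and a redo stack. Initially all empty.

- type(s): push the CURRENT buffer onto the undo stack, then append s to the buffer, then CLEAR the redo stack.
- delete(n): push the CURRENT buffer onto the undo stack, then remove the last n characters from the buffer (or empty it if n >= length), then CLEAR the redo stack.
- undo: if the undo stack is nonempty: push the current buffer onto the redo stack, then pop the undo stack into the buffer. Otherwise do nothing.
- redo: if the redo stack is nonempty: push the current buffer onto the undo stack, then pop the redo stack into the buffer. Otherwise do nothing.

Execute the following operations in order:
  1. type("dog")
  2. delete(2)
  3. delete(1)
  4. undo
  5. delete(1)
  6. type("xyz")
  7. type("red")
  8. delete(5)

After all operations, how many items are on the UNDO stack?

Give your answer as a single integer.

Answer: 6

Derivation:
After op 1 (type): buf='dog' undo_depth=1 redo_depth=0
After op 2 (delete): buf='d' undo_depth=2 redo_depth=0
After op 3 (delete): buf='(empty)' undo_depth=3 redo_depth=0
After op 4 (undo): buf='d' undo_depth=2 redo_depth=1
After op 5 (delete): buf='(empty)' undo_depth=3 redo_depth=0
After op 6 (type): buf='xyz' undo_depth=4 redo_depth=0
After op 7 (type): buf='xyzred' undo_depth=5 redo_depth=0
After op 8 (delete): buf='x' undo_depth=6 redo_depth=0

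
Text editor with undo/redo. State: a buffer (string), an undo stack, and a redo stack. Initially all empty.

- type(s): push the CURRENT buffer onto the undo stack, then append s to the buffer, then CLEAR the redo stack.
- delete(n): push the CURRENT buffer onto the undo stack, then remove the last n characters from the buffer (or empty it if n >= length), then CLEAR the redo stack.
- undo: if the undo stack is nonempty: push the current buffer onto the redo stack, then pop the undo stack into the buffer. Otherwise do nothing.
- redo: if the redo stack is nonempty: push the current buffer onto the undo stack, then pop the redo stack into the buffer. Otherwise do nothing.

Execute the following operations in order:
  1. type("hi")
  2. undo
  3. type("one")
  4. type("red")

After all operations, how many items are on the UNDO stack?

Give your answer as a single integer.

After op 1 (type): buf='hi' undo_depth=1 redo_depth=0
After op 2 (undo): buf='(empty)' undo_depth=0 redo_depth=1
After op 3 (type): buf='one' undo_depth=1 redo_depth=0
After op 4 (type): buf='onered' undo_depth=2 redo_depth=0

Answer: 2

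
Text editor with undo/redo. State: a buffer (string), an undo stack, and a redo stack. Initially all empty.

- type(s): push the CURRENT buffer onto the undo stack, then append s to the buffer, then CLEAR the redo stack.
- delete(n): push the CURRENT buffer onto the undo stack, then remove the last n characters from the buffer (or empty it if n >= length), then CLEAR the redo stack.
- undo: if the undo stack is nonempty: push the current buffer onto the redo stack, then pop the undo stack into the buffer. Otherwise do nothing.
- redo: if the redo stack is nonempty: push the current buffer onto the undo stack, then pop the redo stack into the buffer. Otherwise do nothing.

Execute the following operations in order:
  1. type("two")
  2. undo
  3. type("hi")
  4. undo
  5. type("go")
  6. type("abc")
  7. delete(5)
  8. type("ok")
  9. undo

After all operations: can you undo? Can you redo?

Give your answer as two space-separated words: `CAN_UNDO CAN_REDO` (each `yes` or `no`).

Answer: yes yes

Derivation:
After op 1 (type): buf='two' undo_depth=1 redo_depth=0
After op 2 (undo): buf='(empty)' undo_depth=0 redo_depth=1
After op 3 (type): buf='hi' undo_depth=1 redo_depth=0
After op 4 (undo): buf='(empty)' undo_depth=0 redo_depth=1
After op 5 (type): buf='go' undo_depth=1 redo_depth=0
After op 6 (type): buf='goabc' undo_depth=2 redo_depth=0
After op 7 (delete): buf='(empty)' undo_depth=3 redo_depth=0
After op 8 (type): buf='ok' undo_depth=4 redo_depth=0
After op 9 (undo): buf='(empty)' undo_depth=3 redo_depth=1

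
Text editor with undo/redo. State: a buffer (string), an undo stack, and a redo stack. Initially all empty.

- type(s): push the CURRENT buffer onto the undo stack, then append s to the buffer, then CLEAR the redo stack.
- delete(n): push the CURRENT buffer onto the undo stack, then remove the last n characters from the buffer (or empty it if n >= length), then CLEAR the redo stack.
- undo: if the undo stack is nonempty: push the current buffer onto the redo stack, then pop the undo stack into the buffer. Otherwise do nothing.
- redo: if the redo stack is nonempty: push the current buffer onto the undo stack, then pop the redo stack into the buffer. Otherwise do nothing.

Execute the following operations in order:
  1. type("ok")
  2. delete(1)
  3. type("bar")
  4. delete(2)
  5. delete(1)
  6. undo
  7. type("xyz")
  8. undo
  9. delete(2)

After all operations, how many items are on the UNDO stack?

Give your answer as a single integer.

After op 1 (type): buf='ok' undo_depth=1 redo_depth=0
After op 2 (delete): buf='o' undo_depth=2 redo_depth=0
After op 3 (type): buf='obar' undo_depth=3 redo_depth=0
After op 4 (delete): buf='ob' undo_depth=4 redo_depth=0
After op 5 (delete): buf='o' undo_depth=5 redo_depth=0
After op 6 (undo): buf='ob' undo_depth=4 redo_depth=1
After op 7 (type): buf='obxyz' undo_depth=5 redo_depth=0
After op 8 (undo): buf='ob' undo_depth=4 redo_depth=1
After op 9 (delete): buf='(empty)' undo_depth=5 redo_depth=0

Answer: 5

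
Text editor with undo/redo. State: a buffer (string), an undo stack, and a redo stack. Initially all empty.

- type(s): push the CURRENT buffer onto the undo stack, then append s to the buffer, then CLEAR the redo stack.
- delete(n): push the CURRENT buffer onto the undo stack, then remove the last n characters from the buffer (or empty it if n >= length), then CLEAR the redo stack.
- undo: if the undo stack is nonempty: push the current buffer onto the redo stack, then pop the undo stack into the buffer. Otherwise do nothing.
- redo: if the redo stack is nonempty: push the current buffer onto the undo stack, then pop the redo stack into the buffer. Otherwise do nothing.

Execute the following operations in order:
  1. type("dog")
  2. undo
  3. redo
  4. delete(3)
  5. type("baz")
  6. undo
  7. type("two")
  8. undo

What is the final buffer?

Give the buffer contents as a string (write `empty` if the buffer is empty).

After op 1 (type): buf='dog' undo_depth=1 redo_depth=0
After op 2 (undo): buf='(empty)' undo_depth=0 redo_depth=1
After op 3 (redo): buf='dog' undo_depth=1 redo_depth=0
After op 4 (delete): buf='(empty)' undo_depth=2 redo_depth=0
After op 5 (type): buf='baz' undo_depth=3 redo_depth=0
After op 6 (undo): buf='(empty)' undo_depth=2 redo_depth=1
After op 7 (type): buf='two' undo_depth=3 redo_depth=0
After op 8 (undo): buf='(empty)' undo_depth=2 redo_depth=1

Answer: empty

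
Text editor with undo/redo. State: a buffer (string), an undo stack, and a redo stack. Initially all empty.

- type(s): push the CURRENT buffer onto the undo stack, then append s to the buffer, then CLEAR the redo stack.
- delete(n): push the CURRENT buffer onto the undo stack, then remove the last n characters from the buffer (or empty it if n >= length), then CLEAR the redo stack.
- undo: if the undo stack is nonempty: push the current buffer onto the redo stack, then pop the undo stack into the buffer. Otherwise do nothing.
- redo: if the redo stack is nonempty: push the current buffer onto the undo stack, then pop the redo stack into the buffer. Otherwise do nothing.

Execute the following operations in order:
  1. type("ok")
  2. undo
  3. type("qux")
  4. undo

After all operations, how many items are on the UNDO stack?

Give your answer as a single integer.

After op 1 (type): buf='ok' undo_depth=1 redo_depth=0
After op 2 (undo): buf='(empty)' undo_depth=0 redo_depth=1
After op 3 (type): buf='qux' undo_depth=1 redo_depth=0
After op 4 (undo): buf='(empty)' undo_depth=0 redo_depth=1

Answer: 0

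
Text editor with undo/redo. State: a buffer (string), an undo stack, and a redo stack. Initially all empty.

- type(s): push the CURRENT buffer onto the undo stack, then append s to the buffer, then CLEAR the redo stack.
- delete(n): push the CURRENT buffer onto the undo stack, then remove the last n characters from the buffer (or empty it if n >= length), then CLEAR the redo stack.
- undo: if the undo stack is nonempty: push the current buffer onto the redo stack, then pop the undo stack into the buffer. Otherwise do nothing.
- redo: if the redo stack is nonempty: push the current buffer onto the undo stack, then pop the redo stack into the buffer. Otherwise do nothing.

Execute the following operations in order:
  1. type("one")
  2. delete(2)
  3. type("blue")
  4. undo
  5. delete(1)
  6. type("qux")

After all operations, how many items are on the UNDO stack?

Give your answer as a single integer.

Answer: 4

Derivation:
After op 1 (type): buf='one' undo_depth=1 redo_depth=0
After op 2 (delete): buf='o' undo_depth=2 redo_depth=0
After op 3 (type): buf='oblue' undo_depth=3 redo_depth=0
After op 4 (undo): buf='o' undo_depth=2 redo_depth=1
After op 5 (delete): buf='(empty)' undo_depth=3 redo_depth=0
After op 6 (type): buf='qux' undo_depth=4 redo_depth=0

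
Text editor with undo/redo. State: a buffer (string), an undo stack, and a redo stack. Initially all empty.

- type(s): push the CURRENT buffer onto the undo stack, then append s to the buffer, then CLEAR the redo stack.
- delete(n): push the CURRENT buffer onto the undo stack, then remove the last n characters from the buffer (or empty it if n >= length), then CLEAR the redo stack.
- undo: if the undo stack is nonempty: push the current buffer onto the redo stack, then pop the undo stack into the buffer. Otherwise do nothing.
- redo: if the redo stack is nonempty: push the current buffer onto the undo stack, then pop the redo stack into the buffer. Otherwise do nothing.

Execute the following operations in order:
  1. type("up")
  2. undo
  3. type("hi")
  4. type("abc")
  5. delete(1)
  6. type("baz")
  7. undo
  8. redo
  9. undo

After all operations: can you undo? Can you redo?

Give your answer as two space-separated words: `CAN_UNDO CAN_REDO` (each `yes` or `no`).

Answer: yes yes

Derivation:
After op 1 (type): buf='up' undo_depth=1 redo_depth=0
After op 2 (undo): buf='(empty)' undo_depth=0 redo_depth=1
After op 3 (type): buf='hi' undo_depth=1 redo_depth=0
After op 4 (type): buf='hiabc' undo_depth=2 redo_depth=0
After op 5 (delete): buf='hiab' undo_depth=3 redo_depth=0
After op 6 (type): buf='hiabbaz' undo_depth=4 redo_depth=0
After op 7 (undo): buf='hiab' undo_depth=3 redo_depth=1
After op 8 (redo): buf='hiabbaz' undo_depth=4 redo_depth=0
After op 9 (undo): buf='hiab' undo_depth=3 redo_depth=1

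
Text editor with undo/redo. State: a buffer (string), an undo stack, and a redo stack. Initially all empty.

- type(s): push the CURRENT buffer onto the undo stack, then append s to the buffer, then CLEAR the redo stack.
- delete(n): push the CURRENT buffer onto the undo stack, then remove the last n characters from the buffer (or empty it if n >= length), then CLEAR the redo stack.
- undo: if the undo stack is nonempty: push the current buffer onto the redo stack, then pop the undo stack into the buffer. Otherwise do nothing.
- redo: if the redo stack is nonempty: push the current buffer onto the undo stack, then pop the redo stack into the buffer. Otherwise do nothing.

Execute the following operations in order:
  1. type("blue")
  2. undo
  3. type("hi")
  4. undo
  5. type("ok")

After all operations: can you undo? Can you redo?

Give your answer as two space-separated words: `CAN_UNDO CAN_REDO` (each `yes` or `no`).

After op 1 (type): buf='blue' undo_depth=1 redo_depth=0
After op 2 (undo): buf='(empty)' undo_depth=0 redo_depth=1
After op 3 (type): buf='hi' undo_depth=1 redo_depth=0
After op 4 (undo): buf='(empty)' undo_depth=0 redo_depth=1
After op 5 (type): buf='ok' undo_depth=1 redo_depth=0

Answer: yes no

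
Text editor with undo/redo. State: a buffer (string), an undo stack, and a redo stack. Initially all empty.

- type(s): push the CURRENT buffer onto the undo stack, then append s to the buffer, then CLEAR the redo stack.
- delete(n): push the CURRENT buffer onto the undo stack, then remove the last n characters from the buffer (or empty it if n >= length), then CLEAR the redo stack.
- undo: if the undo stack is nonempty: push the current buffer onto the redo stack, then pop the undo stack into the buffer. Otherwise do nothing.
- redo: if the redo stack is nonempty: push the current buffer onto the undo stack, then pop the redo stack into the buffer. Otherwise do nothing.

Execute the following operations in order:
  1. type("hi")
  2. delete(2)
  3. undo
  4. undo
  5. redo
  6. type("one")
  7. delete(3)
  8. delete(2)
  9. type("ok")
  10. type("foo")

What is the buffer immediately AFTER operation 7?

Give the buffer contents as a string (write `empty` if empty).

Answer: hi

Derivation:
After op 1 (type): buf='hi' undo_depth=1 redo_depth=0
After op 2 (delete): buf='(empty)' undo_depth=2 redo_depth=0
After op 3 (undo): buf='hi' undo_depth=1 redo_depth=1
After op 4 (undo): buf='(empty)' undo_depth=0 redo_depth=2
After op 5 (redo): buf='hi' undo_depth=1 redo_depth=1
After op 6 (type): buf='hione' undo_depth=2 redo_depth=0
After op 7 (delete): buf='hi' undo_depth=3 redo_depth=0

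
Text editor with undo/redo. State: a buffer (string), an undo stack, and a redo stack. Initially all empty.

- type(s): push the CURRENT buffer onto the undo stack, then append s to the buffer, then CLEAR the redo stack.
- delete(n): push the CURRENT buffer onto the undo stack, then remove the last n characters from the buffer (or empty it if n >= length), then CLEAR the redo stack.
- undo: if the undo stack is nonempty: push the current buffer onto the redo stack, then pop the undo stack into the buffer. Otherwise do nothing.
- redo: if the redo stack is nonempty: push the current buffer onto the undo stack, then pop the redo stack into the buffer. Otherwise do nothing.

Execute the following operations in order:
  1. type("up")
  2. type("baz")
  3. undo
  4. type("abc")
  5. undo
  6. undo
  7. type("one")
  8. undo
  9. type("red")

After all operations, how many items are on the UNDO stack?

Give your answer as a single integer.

Answer: 1

Derivation:
After op 1 (type): buf='up' undo_depth=1 redo_depth=0
After op 2 (type): buf='upbaz' undo_depth=2 redo_depth=0
After op 3 (undo): buf='up' undo_depth=1 redo_depth=1
After op 4 (type): buf='upabc' undo_depth=2 redo_depth=0
After op 5 (undo): buf='up' undo_depth=1 redo_depth=1
After op 6 (undo): buf='(empty)' undo_depth=0 redo_depth=2
After op 7 (type): buf='one' undo_depth=1 redo_depth=0
After op 8 (undo): buf='(empty)' undo_depth=0 redo_depth=1
After op 9 (type): buf='red' undo_depth=1 redo_depth=0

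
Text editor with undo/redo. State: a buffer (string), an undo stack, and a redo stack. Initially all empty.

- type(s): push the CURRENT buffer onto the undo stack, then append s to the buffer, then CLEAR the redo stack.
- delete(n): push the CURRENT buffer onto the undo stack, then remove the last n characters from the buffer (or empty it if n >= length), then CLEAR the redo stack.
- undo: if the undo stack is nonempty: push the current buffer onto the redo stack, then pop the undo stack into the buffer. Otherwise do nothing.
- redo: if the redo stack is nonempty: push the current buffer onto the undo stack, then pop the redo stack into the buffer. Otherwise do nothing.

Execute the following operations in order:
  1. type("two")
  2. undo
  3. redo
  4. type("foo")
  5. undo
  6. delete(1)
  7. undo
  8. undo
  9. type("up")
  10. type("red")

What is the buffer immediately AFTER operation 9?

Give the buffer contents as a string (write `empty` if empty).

After op 1 (type): buf='two' undo_depth=1 redo_depth=0
After op 2 (undo): buf='(empty)' undo_depth=0 redo_depth=1
After op 3 (redo): buf='two' undo_depth=1 redo_depth=0
After op 4 (type): buf='twofoo' undo_depth=2 redo_depth=0
After op 5 (undo): buf='two' undo_depth=1 redo_depth=1
After op 6 (delete): buf='tw' undo_depth=2 redo_depth=0
After op 7 (undo): buf='two' undo_depth=1 redo_depth=1
After op 8 (undo): buf='(empty)' undo_depth=0 redo_depth=2
After op 9 (type): buf='up' undo_depth=1 redo_depth=0

Answer: up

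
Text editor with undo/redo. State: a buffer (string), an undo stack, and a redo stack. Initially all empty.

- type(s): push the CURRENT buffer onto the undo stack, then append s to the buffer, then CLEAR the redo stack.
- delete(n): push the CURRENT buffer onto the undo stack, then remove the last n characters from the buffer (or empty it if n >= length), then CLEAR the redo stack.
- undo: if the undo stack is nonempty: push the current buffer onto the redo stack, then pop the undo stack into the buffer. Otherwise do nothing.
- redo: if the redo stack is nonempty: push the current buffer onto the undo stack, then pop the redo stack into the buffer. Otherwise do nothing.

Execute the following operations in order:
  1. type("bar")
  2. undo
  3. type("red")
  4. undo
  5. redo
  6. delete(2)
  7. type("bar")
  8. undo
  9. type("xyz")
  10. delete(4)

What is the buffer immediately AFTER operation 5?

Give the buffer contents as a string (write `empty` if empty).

Answer: red

Derivation:
After op 1 (type): buf='bar' undo_depth=1 redo_depth=0
After op 2 (undo): buf='(empty)' undo_depth=0 redo_depth=1
After op 3 (type): buf='red' undo_depth=1 redo_depth=0
After op 4 (undo): buf='(empty)' undo_depth=0 redo_depth=1
After op 5 (redo): buf='red' undo_depth=1 redo_depth=0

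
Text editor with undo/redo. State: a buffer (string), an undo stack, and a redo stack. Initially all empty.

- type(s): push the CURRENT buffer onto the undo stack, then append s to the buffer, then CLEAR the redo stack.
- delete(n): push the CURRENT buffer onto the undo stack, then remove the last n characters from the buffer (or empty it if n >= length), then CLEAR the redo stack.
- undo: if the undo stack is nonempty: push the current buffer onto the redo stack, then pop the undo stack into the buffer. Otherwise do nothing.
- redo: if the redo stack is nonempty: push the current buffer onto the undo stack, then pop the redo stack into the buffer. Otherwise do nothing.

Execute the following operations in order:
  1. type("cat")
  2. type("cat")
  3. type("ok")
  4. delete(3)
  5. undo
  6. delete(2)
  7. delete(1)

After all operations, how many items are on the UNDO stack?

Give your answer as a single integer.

After op 1 (type): buf='cat' undo_depth=1 redo_depth=0
After op 2 (type): buf='catcat' undo_depth=2 redo_depth=0
After op 3 (type): buf='catcatok' undo_depth=3 redo_depth=0
After op 4 (delete): buf='catca' undo_depth=4 redo_depth=0
After op 5 (undo): buf='catcatok' undo_depth=3 redo_depth=1
After op 6 (delete): buf='catcat' undo_depth=4 redo_depth=0
After op 7 (delete): buf='catca' undo_depth=5 redo_depth=0

Answer: 5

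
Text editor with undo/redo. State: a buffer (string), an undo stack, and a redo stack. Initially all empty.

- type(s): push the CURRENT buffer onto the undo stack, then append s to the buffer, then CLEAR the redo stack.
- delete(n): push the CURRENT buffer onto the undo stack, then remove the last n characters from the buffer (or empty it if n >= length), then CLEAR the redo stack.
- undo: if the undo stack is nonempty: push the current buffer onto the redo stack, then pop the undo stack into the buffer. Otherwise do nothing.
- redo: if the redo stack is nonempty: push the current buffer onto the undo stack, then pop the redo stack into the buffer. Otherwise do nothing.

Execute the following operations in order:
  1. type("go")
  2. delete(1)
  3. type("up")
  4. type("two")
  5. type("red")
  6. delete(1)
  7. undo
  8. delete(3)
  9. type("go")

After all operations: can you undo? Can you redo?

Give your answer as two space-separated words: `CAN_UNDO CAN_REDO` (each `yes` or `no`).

After op 1 (type): buf='go' undo_depth=1 redo_depth=0
After op 2 (delete): buf='g' undo_depth=2 redo_depth=0
After op 3 (type): buf='gup' undo_depth=3 redo_depth=0
After op 4 (type): buf='guptwo' undo_depth=4 redo_depth=0
After op 5 (type): buf='guptwored' undo_depth=5 redo_depth=0
After op 6 (delete): buf='guptwore' undo_depth=6 redo_depth=0
After op 7 (undo): buf='guptwored' undo_depth=5 redo_depth=1
After op 8 (delete): buf='guptwo' undo_depth=6 redo_depth=0
After op 9 (type): buf='guptwogo' undo_depth=7 redo_depth=0

Answer: yes no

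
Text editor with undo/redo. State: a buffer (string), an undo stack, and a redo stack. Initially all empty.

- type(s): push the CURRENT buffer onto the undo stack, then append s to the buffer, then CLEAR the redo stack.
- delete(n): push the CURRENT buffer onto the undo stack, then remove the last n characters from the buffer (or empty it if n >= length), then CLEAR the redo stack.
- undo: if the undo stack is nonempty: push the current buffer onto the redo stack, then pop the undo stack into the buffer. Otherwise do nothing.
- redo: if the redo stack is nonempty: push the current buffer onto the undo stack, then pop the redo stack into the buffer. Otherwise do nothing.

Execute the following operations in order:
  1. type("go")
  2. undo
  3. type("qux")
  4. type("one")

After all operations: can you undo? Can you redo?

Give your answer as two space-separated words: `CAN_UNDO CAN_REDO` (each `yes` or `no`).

After op 1 (type): buf='go' undo_depth=1 redo_depth=0
After op 2 (undo): buf='(empty)' undo_depth=0 redo_depth=1
After op 3 (type): buf='qux' undo_depth=1 redo_depth=0
After op 4 (type): buf='quxone' undo_depth=2 redo_depth=0

Answer: yes no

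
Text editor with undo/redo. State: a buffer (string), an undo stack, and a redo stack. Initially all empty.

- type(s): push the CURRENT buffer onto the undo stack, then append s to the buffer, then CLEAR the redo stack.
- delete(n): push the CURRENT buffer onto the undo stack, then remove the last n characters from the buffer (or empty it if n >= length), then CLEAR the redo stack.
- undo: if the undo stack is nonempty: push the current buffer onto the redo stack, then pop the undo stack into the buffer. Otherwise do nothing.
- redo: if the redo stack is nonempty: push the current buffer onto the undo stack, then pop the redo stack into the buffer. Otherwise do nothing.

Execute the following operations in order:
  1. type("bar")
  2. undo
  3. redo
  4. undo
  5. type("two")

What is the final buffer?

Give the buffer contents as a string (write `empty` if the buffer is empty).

After op 1 (type): buf='bar' undo_depth=1 redo_depth=0
After op 2 (undo): buf='(empty)' undo_depth=0 redo_depth=1
After op 3 (redo): buf='bar' undo_depth=1 redo_depth=0
After op 4 (undo): buf='(empty)' undo_depth=0 redo_depth=1
After op 5 (type): buf='two' undo_depth=1 redo_depth=0

Answer: two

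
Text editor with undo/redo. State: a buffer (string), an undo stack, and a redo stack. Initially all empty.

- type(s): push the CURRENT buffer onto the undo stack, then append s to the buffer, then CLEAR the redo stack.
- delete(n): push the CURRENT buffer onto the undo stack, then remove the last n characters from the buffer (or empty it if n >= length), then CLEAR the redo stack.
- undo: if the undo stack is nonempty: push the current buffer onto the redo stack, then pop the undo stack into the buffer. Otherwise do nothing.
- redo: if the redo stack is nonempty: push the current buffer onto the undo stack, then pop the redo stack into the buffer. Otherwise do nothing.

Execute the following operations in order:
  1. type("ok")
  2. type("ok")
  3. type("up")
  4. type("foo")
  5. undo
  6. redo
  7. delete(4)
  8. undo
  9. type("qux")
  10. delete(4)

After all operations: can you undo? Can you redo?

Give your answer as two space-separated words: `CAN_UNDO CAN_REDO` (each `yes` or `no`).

Answer: yes no

Derivation:
After op 1 (type): buf='ok' undo_depth=1 redo_depth=0
After op 2 (type): buf='okok' undo_depth=2 redo_depth=0
After op 3 (type): buf='okokup' undo_depth=3 redo_depth=0
After op 4 (type): buf='okokupfoo' undo_depth=4 redo_depth=0
After op 5 (undo): buf='okokup' undo_depth=3 redo_depth=1
After op 6 (redo): buf='okokupfoo' undo_depth=4 redo_depth=0
After op 7 (delete): buf='okoku' undo_depth=5 redo_depth=0
After op 8 (undo): buf='okokupfoo' undo_depth=4 redo_depth=1
After op 9 (type): buf='okokupfooqux' undo_depth=5 redo_depth=0
After op 10 (delete): buf='okokupfo' undo_depth=6 redo_depth=0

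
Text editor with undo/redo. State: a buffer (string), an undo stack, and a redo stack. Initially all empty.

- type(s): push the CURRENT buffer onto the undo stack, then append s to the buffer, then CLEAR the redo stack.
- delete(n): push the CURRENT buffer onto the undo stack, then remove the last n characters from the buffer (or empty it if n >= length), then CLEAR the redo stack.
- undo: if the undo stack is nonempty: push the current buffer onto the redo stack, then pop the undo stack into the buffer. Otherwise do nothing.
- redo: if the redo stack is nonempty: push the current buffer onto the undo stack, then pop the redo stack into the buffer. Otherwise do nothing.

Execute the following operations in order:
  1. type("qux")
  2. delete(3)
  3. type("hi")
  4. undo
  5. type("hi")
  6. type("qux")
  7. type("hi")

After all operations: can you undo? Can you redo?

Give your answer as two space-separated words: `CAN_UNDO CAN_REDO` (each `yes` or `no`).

Answer: yes no

Derivation:
After op 1 (type): buf='qux' undo_depth=1 redo_depth=0
After op 2 (delete): buf='(empty)' undo_depth=2 redo_depth=0
After op 3 (type): buf='hi' undo_depth=3 redo_depth=0
After op 4 (undo): buf='(empty)' undo_depth=2 redo_depth=1
After op 5 (type): buf='hi' undo_depth=3 redo_depth=0
After op 6 (type): buf='hiqux' undo_depth=4 redo_depth=0
After op 7 (type): buf='hiquxhi' undo_depth=5 redo_depth=0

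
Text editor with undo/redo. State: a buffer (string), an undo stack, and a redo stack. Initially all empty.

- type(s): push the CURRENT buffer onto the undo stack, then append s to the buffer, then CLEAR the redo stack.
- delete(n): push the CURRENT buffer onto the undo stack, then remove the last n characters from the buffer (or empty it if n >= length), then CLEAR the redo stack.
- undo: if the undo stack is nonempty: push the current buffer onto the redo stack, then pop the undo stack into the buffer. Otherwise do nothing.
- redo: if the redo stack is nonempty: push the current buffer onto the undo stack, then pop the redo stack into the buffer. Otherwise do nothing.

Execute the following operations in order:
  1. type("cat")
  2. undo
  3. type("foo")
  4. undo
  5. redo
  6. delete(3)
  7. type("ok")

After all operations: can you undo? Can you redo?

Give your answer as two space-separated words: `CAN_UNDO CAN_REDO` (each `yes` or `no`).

After op 1 (type): buf='cat' undo_depth=1 redo_depth=0
After op 2 (undo): buf='(empty)' undo_depth=0 redo_depth=1
After op 3 (type): buf='foo' undo_depth=1 redo_depth=0
After op 4 (undo): buf='(empty)' undo_depth=0 redo_depth=1
After op 5 (redo): buf='foo' undo_depth=1 redo_depth=0
After op 6 (delete): buf='(empty)' undo_depth=2 redo_depth=0
After op 7 (type): buf='ok' undo_depth=3 redo_depth=0

Answer: yes no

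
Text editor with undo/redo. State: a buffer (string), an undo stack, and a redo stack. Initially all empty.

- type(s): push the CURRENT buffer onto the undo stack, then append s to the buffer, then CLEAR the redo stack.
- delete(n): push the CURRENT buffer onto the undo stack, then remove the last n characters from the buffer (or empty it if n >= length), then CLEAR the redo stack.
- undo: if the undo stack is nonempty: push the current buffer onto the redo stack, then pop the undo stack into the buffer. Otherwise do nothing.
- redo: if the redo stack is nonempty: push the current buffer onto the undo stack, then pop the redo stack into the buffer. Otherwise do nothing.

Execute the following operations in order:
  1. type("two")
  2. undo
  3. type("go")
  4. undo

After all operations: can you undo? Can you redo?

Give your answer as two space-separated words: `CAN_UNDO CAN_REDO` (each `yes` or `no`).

Answer: no yes

Derivation:
After op 1 (type): buf='two' undo_depth=1 redo_depth=0
After op 2 (undo): buf='(empty)' undo_depth=0 redo_depth=1
After op 3 (type): buf='go' undo_depth=1 redo_depth=0
After op 4 (undo): buf='(empty)' undo_depth=0 redo_depth=1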